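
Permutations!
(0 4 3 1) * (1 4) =[1, 0, 2, 4, 3] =(0 1)(3 4)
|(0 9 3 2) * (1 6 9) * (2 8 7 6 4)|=20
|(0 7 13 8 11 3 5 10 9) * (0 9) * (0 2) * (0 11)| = |(0 7 13 8)(2 11 3 5 10)| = 20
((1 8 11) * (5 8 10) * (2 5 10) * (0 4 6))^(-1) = ((0 4 6)(1 2 5 8 11))^(-1) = (0 6 4)(1 11 8 5 2)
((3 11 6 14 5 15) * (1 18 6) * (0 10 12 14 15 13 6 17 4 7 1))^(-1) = (0 11 3 15 6 13 5 14 12 10)(1 7 4 17 18) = ((0 10 12 14 5 13 6 15 3 11)(1 18 17 4 7))^(-1)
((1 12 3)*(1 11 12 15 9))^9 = (15)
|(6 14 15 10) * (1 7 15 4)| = |(1 7 15 10 6 14 4)| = 7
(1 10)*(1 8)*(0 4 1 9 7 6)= (0 4 1 10 8 9 7 6)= [4, 10, 2, 3, 1, 5, 0, 6, 9, 7, 8]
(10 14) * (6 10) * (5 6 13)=(5 6 10 14 13)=[0, 1, 2, 3, 4, 6, 10, 7, 8, 9, 14, 11, 12, 5, 13]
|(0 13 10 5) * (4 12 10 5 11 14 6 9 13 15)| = 11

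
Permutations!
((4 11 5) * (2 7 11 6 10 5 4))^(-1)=(2 5 10 6 4 11 7)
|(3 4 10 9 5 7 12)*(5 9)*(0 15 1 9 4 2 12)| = 24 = |(0 15 1 9 4 10 5 7)(2 12 3)|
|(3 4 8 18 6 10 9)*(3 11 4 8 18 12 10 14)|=|(3 8 12 10 9 11 4 18 6 14)|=10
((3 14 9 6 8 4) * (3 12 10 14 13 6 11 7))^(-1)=((3 13 6 8 4 12 10 14 9 11 7))^(-1)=(3 7 11 9 14 10 12 4 8 6 13)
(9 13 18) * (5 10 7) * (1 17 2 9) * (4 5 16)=[0, 17, 9, 3, 5, 10, 6, 16, 8, 13, 7, 11, 12, 18, 14, 15, 4, 2, 1]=(1 17 2 9 13 18)(4 5 10 7 16)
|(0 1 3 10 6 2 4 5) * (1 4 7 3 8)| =30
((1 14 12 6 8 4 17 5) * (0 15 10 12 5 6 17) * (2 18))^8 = (18)(1 5 14)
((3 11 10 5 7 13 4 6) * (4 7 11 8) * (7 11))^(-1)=(3 6 4 8)(5 10 11 13 7)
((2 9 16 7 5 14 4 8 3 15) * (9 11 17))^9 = (2 8 5 9)(3 14 16 11)(4 7 17 15)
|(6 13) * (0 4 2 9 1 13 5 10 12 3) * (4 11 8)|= |(0 11 8 4 2 9 1 13 6 5 10 12 3)|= 13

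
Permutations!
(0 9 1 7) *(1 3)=(0 9 3 1 7)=[9, 7, 2, 1, 4, 5, 6, 0, 8, 3]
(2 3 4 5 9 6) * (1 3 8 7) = [0, 3, 8, 4, 5, 9, 2, 1, 7, 6] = (1 3 4 5 9 6 2 8 7)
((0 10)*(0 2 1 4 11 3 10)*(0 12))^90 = (12)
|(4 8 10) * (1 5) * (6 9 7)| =|(1 5)(4 8 10)(6 9 7)| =6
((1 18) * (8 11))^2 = (18) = ((1 18)(8 11))^2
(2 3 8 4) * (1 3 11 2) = (1 3 8 4)(2 11) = [0, 3, 11, 8, 1, 5, 6, 7, 4, 9, 10, 2]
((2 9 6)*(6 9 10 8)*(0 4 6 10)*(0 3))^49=(0 3 2 6 4)(8 10)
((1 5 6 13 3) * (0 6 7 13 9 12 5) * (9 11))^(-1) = (0 1 3 13 7 5 12 9 11 6)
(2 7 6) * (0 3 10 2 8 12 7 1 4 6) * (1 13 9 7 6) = [3, 4, 13, 10, 1, 5, 8, 0, 12, 7, 2, 11, 6, 9] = (0 3 10 2 13 9 7)(1 4)(6 8 12)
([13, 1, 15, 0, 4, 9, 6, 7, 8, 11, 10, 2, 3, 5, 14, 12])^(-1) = (0 3 12 15 2 11 9 5 13)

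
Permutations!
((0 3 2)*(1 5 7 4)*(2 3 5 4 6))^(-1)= (0 2 6 7 5)(1 4)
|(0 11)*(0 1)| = |(0 11 1)| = 3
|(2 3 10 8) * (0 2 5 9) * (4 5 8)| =7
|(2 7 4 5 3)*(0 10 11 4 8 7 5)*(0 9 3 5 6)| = |(0 10 11 4 9 3 2 6)(7 8)| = 8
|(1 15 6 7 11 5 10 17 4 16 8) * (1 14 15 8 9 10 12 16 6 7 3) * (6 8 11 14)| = 12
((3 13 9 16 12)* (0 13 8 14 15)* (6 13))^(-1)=((0 6 13 9 16 12 3 8 14 15))^(-1)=(0 15 14 8 3 12 16 9 13 6)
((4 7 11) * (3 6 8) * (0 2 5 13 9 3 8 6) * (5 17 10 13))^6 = ((0 2 17 10 13 9 3)(4 7 11))^6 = (0 3 9 13 10 17 2)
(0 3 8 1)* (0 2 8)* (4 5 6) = (0 3)(1 2 8)(4 5 6) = [3, 2, 8, 0, 5, 6, 4, 7, 1]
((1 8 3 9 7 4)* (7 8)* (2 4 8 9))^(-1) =(9)(1 4 2 3 8 7)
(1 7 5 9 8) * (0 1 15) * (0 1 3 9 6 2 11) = (0 3 9 8 15 1 7 5 6 2 11) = [3, 7, 11, 9, 4, 6, 2, 5, 15, 8, 10, 0, 12, 13, 14, 1]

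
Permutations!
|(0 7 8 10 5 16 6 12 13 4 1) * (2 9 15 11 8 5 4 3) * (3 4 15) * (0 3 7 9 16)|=8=|(0 9 7 5)(1 3 2 16 6 12 13 4)(8 10 15 11)|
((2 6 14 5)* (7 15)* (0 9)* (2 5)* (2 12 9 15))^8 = ((0 15 7 2 6 14 12 9))^8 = (15)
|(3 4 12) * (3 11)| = 4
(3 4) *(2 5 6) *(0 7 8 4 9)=[7, 1, 5, 9, 3, 6, 2, 8, 4, 0]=(0 7 8 4 3 9)(2 5 6)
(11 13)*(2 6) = (2 6)(11 13) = [0, 1, 6, 3, 4, 5, 2, 7, 8, 9, 10, 13, 12, 11]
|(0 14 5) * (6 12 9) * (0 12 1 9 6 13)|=8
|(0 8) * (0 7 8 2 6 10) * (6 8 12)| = |(0 2 8 7 12 6 10)| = 7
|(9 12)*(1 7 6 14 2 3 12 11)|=|(1 7 6 14 2 3 12 9 11)|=9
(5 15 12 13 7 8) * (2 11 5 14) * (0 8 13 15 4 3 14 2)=[8, 1, 11, 14, 3, 4, 6, 13, 2, 9, 10, 5, 15, 7, 0, 12]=(0 8 2 11 5 4 3 14)(7 13)(12 15)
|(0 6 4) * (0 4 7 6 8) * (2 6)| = |(0 8)(2 6 7)| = 6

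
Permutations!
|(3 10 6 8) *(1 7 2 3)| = |(1 7 2 3 10 6 8)| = 7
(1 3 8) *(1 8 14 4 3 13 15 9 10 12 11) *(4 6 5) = (1 13 15 9 10 12 11)(3 14 6 5 4) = [0, 13, 2, 14, 3, 4, 5, 7, 8, 10, 12, 1, 11, 15, 6, 9]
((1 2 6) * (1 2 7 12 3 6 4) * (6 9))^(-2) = ((1 7 12 3 9 6 2 4))^(-2) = (1 2 9 12)(3 7 4 6)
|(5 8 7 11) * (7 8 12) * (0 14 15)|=12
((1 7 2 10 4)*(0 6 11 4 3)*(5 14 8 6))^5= ((0 5 14 8 6 11 4 1 7 2 10 3))^5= (0 11 10 8 7 5 4 3 6 2 14 1)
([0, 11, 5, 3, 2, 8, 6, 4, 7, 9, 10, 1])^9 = [0, 11, 4, 3, 7, 2, 6, 8, 5, 9, 10, 1]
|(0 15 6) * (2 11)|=6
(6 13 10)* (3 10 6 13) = (3 10 13 6) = [0, 1, 2, 10, 4, 5, 3, 7, 8, 9, 13, 11, 12, 6]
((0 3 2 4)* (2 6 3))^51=((0 2 4)(3 6))^51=(3 6)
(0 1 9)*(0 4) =(0 1 9 4) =[1, 9, 2, 3, 0, 5, 6, 7, 8, 4]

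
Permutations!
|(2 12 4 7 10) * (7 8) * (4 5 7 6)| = |(2 12 5 7 10)(4 8 6)| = 15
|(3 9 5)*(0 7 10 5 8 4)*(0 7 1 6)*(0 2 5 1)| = 10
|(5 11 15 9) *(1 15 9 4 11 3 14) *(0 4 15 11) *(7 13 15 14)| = |(0 4)(1 11 9 5 3 7 13 15 14)| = 18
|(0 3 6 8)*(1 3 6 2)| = |(0 6 8)(1 3 2)| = 3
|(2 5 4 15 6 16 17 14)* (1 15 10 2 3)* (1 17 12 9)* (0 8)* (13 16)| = |(0 8)(1 15 6 13 16 12 9)(2 5 4 10)(3 17 14)| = 84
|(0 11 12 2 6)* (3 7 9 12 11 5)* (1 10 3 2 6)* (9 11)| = 11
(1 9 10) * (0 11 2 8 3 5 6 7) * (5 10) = (0 11 2 8 3 10 1 9 5 6 7) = [11, 9, 8, 10, 4, 6, 7, 0, 3, 5, 1, 2]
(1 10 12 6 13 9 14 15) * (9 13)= (1 10 12 6 9 14 15)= [0, 10, 2, 3, 4, 5, 9, 7, 8, 14, 12, 11, 6, 13, 15, 1]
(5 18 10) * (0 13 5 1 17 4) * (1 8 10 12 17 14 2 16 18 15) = [13, 14, 16, 3, 0, 15, 6, 7, 10, 9, 8, 11, 17, 5, 2, 1, 18, 4, 12] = (0 13 5 15 1 14 2 16 18 12 17 4)(8 10)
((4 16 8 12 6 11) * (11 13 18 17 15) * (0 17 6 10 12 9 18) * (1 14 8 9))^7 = (0 18 4 17 6 16 15 13 9 11)(1 14 8)(10 12)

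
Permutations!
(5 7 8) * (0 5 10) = (0 5 7 8 10) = [5, 1, 2, 3, 4, 7, 6, 8, 10, 9, 0]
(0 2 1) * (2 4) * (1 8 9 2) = [4, 0, 8, 3, 1, 5, 6, 7, 9, 2] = (0 4 1)(2 8 9)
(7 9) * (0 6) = (0 6)(7 9) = [6, 1, 2, 3, 4, 5, 0, 9, 8, 7]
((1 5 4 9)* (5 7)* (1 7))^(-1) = (4 5 7 9)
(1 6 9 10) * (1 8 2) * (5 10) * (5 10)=[0, 6, 1, 3, 4, 5, 9, 7, 2, 10, 8]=(1 6 9 10 8 2)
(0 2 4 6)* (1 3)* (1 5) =(0 2 4 6)(1 3 5) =[2, 3, 4, 5, 6, 1, 0]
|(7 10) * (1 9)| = |(1 9)(7 10)| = 2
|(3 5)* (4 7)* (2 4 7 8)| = 6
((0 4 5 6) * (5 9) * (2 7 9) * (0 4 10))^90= ((0 10)(2 7 9 5 6 4))^90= (10)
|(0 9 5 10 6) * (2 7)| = 10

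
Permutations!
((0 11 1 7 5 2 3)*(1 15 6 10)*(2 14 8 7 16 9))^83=((0 11 15 6 10 1 16 9 2 3)(5 14 8 7))^83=(0 6 16 3 15 1 2 11 10 9)(5 7 8 14)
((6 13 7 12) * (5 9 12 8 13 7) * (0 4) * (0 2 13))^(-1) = ((0 4 2 13 5 9 12 6 7 8))^(-1) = (0 8 7 6 12 9 5 13 2 4)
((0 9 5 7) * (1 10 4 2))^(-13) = ((0 9 5 7)(1 10 4 2))^(-13) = (0 7 5 9)(1 2 4 10)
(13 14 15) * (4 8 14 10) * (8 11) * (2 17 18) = [0, 1, 17, 3, 11, 5, 6, 7, 14, 9, 4, 8, 12, 10, 15, 13, 16, 18, 2] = (2 17 18)(4 11 8 14 15 13 10)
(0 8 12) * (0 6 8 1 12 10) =[1, 12, 2, 3, 4, 5, 8, 7, 10, 9, 0, 11, 6] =(0 1 12 6 8 10)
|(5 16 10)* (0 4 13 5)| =|(0 4 13 5 16 10)| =6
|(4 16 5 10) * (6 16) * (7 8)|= |(4 6 16 5 10)(7 8)|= 10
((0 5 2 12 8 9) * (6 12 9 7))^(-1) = (0 9 2 5)(6 7 8 12)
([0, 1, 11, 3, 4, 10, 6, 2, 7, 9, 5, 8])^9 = [0, 1, 11, 3, 4, 10, 6, 2, 7, 9, 5, 8]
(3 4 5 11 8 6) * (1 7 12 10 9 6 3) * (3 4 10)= (1 7 12 3 10 9 6)(4 5 11 8)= [0, 7, 2, 10, 5, 11, 1, 12, 4, 6, 9, 8, 3]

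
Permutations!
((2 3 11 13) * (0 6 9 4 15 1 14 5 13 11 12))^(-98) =(0 3 13 14 15 9)(1 4 6 12 2 5)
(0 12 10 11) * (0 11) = (0 12 10) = [12, 1, 2, 3, 4, 5, 6, 7, 8, 9, 0, 11, 10]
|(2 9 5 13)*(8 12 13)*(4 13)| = 7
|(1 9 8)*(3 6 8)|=5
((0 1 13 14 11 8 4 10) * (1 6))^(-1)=((0 6 1 13 14 11 8 4 10))^(-1)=(0 10 4 8 11 14 13 1 6)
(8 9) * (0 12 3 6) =(0 12 3 6)(8 9) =[12, 1, 2, 6, 4, 5, 0, 7, 9, 8, 10, 11, 3]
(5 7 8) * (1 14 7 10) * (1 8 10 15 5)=[0, 14, 2, 3, 4, 15, 6, 10, 1, 9, 8, 11, 12, 13, 7, 5]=(1 14 7 10 8)(5 15)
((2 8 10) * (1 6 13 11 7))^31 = ((1 6 13 11 7)(2 8 10))^31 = (1 6 13 11 7)(2 8 10)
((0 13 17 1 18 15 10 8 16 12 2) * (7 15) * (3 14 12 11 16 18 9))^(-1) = ((0 13 17 1 9 3 14 12 2)(7 15 10 8 18)(11 16))^(-1) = (0 2 12 14 3 9 1 17 13)(7 18 8 10 15)(11 16)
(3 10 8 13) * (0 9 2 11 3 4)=(0 9 2 11 3 10 8 13 4)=[9, 1, 11, 10, 0, 5, 6, 7, 13, 2, 8, 3, 12, 4]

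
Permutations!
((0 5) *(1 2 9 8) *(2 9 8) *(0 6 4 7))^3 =((0 5 6 4 7)(1 9 2 8))^3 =(0 4 5 7 6)(1 8 2 9)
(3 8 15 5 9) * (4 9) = (3 8 15 5 4 9) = [0, 1, 2, 8, 9, 4, 6, 7, 15, 3, 10, 11, 12, 13, 14, 5]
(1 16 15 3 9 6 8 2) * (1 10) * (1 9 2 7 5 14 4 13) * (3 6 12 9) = (1 16 15 6 8 7 5 14 4 13)(2 10 3)(9 12) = [0, 16, 10, 2, 13, 14, 8, 5, 7, 12, 3, 11, 9, 1, 4, 6, 15]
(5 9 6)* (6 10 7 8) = (5 9 10 7 8 6) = [0, 1, 2, 3, 4, 9, 5, 8, 6, 10, 7]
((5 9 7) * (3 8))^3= (9)(3 8)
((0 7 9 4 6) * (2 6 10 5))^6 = (0 2 10 9)(4 7 6 5)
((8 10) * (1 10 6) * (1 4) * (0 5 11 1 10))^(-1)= (0 1 11 5)(4 6 8 10)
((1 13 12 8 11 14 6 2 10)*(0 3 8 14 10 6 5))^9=(0 5 14 12 13 1 10 11 8 3)(2 6)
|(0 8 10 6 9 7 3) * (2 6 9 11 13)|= |(0 8 10 9 7 3)(2 6 11 13)|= 12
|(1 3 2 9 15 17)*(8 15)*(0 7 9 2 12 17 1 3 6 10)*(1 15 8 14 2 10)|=6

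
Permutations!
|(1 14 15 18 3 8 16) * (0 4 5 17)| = 28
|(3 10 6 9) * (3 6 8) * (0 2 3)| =|(0 2 3 10 8)(6 9)| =10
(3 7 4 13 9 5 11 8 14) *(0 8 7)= (0 8 14 3)(4 13 9 5 11 7)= [8, 1, 2, 0, 13, 11, 6, 4, 14, 5, 10, 7, 12, 9, 3]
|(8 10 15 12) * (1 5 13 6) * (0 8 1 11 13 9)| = |(0 8 10 15 12 1 5 9)(6 11 13)| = 24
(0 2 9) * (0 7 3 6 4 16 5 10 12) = [2, 1, 9, 6, 16, 10, 4, 3, 8, 7, 12, 11, 0, 13, 14, 15, 5] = (0 2 9 7 3 6 4 16 5 10 12)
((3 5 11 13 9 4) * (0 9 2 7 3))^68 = ((0 9 4)(2 7 3 5 11 13))^68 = (0 4 9)(2 3 11)(5 13 7)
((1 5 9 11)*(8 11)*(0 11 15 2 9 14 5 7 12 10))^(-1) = (0 10 12 7 1 11)(2 15 8 9)(5 14)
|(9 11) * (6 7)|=2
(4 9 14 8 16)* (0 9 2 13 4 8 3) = (0 9 14 3)(2 13 4)(8 16) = [9, 1, 13, 0, 2, 5, 6, 7, 16, 14, 10, 11, 12, 4, 3, 15, 8]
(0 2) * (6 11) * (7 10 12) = (0 2)(6 11)(7 10 12) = [2, 1, 0, 3, 4, 5, 11, 10, 8, 9, 12, 6, 7]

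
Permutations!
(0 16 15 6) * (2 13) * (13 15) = [16, 1, 15, 3, 4, 5, 0, 7, 8, 9, 10, 11, 12, 2, 14, 6, 13] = (0 16 13 2 15 6)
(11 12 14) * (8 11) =(8 11 12 14) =[0, 1, 2, 3, 4, 5, 6, 7, 11, 9, 10, 12, 14, 13, 8]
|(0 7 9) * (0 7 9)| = |(0 9 7)| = 3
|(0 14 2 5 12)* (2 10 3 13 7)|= |(0 14 10 3 13 7 2 5 12)|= 9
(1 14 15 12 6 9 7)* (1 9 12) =(1 14 15)(6 12)(7 9) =[0, 14, 2, 3, 4, 5, 12, 9, 8, 7, 10, 11, 6, 13, 15, 1]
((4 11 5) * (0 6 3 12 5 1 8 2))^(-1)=((0 6 3 12 5 4 11 1 8 2))^(-1)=(0 2 8 1 11 4 5 12 3 6)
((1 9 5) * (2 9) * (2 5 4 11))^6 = (2 4)(9 11)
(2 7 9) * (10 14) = (2 7 9)(10 14) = [0, 1, 7, 3, 4, 5, 6, 9, 8, 2, 14, 11, 12, 13, 10]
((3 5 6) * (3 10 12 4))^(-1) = (3 4 12 10 6 5)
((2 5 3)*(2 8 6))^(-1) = (2 6 8 3 5)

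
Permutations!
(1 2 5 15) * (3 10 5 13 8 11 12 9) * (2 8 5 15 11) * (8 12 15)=(1 12 9 3 10 8 2 13 5 11 15)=[0, 12, 13, 10, 4, 11, 6, 7, 2, 3, 8, 15, 9, 5, 14, 1]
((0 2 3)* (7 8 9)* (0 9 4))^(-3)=((0 2 3 9 7 8 4))^(-3)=(0 7 2 8 3 4 9)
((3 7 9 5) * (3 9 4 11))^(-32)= ((3 7 4 11)(5 9))^(-32)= (11)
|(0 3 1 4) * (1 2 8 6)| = |(0 3 2 8 6 1 4)| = 7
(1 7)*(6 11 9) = [0, 7, 2, 3, 4, 5, 11, 1, 8, 6, 10, 9] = (1 7)(6 11 9)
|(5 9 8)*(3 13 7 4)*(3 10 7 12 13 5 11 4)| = |(3 5 9 8 11 4 10 7)(12 13)| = 8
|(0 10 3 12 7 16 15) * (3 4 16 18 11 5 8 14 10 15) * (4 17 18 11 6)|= |(0 15)(3 12 7 11 5 8 14 10 17 18 6 4 16)|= 26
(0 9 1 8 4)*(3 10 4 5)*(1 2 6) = (0 9 2 6 1 8 5 3 10 4) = [9, 8, 6, 10, 0, 3, 1, 7, 5, 2, 4]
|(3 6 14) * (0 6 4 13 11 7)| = |(0 6 14 3 4 13 11 7)| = 8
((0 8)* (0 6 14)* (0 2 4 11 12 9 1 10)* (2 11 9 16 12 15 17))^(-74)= (0 1 4 17 11 6)(2 15 14 8 10 9)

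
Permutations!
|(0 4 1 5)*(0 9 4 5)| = 5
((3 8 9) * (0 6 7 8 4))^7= (9)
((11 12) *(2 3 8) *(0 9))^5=(0 9)(2 8 3)(11 12)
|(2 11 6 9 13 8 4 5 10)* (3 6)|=|(2 11 3 6 9 13 8 4 5 10)|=10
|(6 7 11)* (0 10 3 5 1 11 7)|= 7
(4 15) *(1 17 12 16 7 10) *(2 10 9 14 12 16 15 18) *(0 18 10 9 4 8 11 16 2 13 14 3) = (0 18 13 14 12 15 8 11 16 7 4 10 1 17 2 9 3) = [18, 17, 9, 0, 10, 5, 6, 4, 11, 3, 1, 16, 15, 14, 12, 8, 7, 2, 13]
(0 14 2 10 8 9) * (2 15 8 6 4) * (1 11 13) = (0 14 15 8 9)(1 11 13)(2 10 6 4) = [14, 11, 10, 3, 2, 5, 4, 7, 9, 0, 6, 13, 12, 1, 15, 8]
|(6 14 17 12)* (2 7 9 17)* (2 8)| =8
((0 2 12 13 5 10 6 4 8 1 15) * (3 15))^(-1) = (0 15 3 1 8 4 6 10 5 13 12 2)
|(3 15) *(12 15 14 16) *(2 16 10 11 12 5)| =6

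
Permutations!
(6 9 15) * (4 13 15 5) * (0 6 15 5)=(15)(0 6 9)(4 13 5)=[6, 1, 2, 3, 13, 4, 9, 7, 8, 0, 10, 11, 12, 5, 14, 15]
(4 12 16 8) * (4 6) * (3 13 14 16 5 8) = (3 13 14 16)(4 12 5 8 6) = [0, 1, 2, 13, 12, 8, 4, 7, 6, 9, 10, 11, 5, 14, 16, 15, 3]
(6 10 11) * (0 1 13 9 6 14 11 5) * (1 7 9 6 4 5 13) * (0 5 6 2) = [7, 1, 0, 3, 6, 5, 10, 9, 8, 4, 13, 14, 12, 2, 11] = (0 7 9 4 6 10 13 2)(11 14)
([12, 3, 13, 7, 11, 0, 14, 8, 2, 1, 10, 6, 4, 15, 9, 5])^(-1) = [5, 9, 8, 1, 12, 15, 11, 3, 7, 14, 10, 4, 0, 2, 6, 13]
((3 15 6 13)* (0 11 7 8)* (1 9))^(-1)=(0 8 7 11)(1 9)(3 13 6 15)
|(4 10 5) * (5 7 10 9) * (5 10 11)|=6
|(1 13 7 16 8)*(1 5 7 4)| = 12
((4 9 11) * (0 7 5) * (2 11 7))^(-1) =((0 2 11 4 9 7 5))^(-1) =(0 5 7 9 4 11 2)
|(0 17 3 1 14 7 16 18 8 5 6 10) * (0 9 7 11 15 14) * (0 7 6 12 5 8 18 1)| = 6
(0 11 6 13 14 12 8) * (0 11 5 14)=(0 5 14 12 8 11 6 13)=[5, 1, 2, 3, 4, 14, 13, 7, 11, 9, 10, 6, 8, 0, 12]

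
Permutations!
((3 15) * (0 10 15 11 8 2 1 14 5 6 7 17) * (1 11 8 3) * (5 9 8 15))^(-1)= ((0 10 5 6 7 17)(1 14 9 8 2 11 3 15))^(-1)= (0 17 7 6 5 10)(1 15 3 11 2 8 9 14)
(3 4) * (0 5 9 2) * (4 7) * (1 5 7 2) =(0 7 4 3 2)(1 5 9) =[7, 5, 0, 2, 3, 9, 6, 4, 8, 1]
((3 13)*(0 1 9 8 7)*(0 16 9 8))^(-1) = ((0 1 8 7 16 9)(3 13))^(-1) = (0 9 16 7 8 1)(3 13)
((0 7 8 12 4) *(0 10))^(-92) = (0 4 8)(7 10 12)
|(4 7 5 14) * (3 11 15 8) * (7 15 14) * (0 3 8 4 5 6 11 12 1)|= |(0 3 12 1)(4 15)(5 7 6 11 14)|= 20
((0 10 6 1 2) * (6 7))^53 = (0 2 1 6 7 10)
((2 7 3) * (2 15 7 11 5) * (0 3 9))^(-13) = (0 15 9 3 7)(2 5 11)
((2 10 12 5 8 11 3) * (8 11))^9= ((2 10 12 5 11 3))^9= (2 5)(3 12)(10 11)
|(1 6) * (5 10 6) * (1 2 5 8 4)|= 12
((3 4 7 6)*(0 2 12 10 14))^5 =(14)(3 4 7 6)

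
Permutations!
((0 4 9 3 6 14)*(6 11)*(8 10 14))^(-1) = (0 14 10 8 6 11 3 9 4)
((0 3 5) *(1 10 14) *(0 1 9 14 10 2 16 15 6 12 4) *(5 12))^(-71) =(0 3 12 4)(1 2 16 15 6 5)(9 14)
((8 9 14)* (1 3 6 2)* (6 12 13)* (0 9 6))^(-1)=(0 13 12 3 1 2 6 8 14 9)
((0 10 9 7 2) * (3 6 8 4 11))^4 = (0 2 7 9 10)(3 11 4 8 6)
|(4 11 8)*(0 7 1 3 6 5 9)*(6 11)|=10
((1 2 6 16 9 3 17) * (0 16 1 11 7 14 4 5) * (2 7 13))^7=((0 16 9 3 17 11 13 2 6 1 7 14 4 5))^7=(0 2)(1 9)(3 7)(4 11)(5 13)(6 16)(14 17)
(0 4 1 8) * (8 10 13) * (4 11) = [11, 10, 2, 3, 1, 5, 6, 7, 0, 9, 13, 4, 12, 8] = (0 11 4 1 10 13 8)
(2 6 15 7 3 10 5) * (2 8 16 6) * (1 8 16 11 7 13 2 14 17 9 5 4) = (1 8 11 7 3 10 4)(2 14 17 9 5 16 6 15 13) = [0, 8, 14, 10, 1, 16, 15, 3, 11, 5, 4, 7, 12, 2, 17, 13, 6, 9]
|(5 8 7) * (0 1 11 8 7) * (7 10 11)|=7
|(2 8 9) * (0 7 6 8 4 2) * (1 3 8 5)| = |(0 7 6 5 1 3 8 9)(2 4)| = 8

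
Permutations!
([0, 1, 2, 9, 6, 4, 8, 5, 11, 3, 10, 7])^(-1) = (3 9)(4 5 7 11 8 6)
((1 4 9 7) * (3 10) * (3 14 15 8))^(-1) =(1 7 9 4)(3 8 15 14 10)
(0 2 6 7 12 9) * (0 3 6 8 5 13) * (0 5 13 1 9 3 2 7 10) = (0 7 12 3 6 10)(1 9 2 8 13 5) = [7, 9, 8, 6, 4, 1, 10, 12, 13, 2, 0, 11, 3, 5]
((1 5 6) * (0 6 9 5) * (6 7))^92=(9)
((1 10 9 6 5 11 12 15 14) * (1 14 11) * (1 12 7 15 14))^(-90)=(15)(1 10 9 6 5 12 14)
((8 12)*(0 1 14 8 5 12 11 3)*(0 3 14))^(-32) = ((0 1)(5 12)(8 11 14))^(-32) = (8 11 14)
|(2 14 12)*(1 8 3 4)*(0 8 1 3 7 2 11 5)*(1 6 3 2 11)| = |(0 8 7 11 5)(1 6 3 4 2 14 12)| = 35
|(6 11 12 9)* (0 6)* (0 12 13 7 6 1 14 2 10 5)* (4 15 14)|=8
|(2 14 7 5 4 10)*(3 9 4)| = |(2 14 7 5 3 9 4 10)| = 8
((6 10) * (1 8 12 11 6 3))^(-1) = ((1 8 12 11 6 10 3))^(-1) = (1 3 10 6 11 12 8)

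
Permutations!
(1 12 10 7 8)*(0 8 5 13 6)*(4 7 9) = [8, 12, 2, 3, 7, 13, 0, 5, 1, 4, 9, 11, 10, 6] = (0 8 1 12 10 9 4 7 5 13 6)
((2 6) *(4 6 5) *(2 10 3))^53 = (2 3 10 6 4 5)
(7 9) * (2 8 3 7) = [0, 1, 8, 7, 4, 5, 6, 9, 3, 2] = (2 8 3 7 9)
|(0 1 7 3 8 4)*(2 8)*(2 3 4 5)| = |(0 1 7 4)(2 8 5)| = 12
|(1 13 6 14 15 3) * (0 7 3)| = |(0 7 3 1 13 6 14 15)| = 8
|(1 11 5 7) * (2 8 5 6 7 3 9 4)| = |(1 11 6 7)(2 8 5 3 9 4)| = 12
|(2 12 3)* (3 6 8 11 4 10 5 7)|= |(2 12 6 8 11 4 10 5 7 3)|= 10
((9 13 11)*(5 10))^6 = ((5 10)(9 13 11))^6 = (13)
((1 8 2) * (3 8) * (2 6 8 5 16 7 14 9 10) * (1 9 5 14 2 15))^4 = (1 16 10 14 2)(3 7 15 5 9)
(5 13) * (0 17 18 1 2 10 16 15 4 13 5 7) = (0 17 18 1 2 10 16 15 4 13 7) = [17, 2, 10, 3, 13, 5, 6, 0, 8, 9, 16, 11, 12, 7, 14, 4, 15, 18, 1]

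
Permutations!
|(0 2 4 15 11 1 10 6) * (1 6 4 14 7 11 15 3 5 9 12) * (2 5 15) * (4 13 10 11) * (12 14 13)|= 15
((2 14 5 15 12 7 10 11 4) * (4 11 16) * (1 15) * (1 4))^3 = (1 7)(2 4 5 14)(10 15)(12 16)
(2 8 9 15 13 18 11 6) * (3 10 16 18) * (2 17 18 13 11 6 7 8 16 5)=(2 16 13 3 10 5)(6 17 18)(7 8 9 15 11)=[0, 1, 16, 10, 4, 2, 17, 8, 9, 15, 5, 7, 12, 3, 14, 11, 13, 18, 6]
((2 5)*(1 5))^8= (1 2 5)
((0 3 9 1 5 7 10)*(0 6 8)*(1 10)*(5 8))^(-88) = (0 9 6 7 8 3 10 5 1)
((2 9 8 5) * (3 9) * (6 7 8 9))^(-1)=((9)(2 3 6 7 8 5))^(-1)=(9)(2 5 8 7 6 3)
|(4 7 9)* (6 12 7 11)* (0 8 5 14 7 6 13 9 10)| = 12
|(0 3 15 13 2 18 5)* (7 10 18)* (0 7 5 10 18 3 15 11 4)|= 11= |(0 15 13 2 5 7 18 10 3 11 4)|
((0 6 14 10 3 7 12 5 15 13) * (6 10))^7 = ((0 10 3 7 12 5 15 13)(6 14))^7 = (0 13 15 5 12 7 3 10)(6 14)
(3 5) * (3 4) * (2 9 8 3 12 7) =(2 9 8 3 5 4 12 7) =[0, 1, 9, 5, 12, 4, 6, 2, 3, 8, 10, 11, 7]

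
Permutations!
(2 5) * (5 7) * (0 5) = [5, 1, 7, 3, 4, 2, 6, 0] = (0 5 2 7)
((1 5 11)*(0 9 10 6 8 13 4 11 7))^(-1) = (0 7 5 1 11 4 13 8 6 10 9)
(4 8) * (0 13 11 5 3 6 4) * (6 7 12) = (0 13 11 5 3 7 12 6 4 8) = [13, 1, 2, 7, 8, 3, 4, 12, 0, 9, 10, 5, 6, 11]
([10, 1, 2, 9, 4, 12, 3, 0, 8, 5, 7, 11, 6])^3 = [0, 1, 2, 12, 4, 3, 5, 7, 8, 6, 10, 11, 9]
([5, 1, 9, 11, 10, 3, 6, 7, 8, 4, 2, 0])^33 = (0 5 3 11)(2 9 4 10)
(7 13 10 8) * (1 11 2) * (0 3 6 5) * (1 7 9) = (0 3 6 5)(1 11 2 7 13 10 8 9) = [3, 11, 7, 6, 4, 0, 5, 13, 9, 1, 8, 2, 12, 10]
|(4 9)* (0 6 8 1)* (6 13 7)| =6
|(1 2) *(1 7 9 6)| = 5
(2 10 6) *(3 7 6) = (2 10 3 7 6) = [0, 1, 10, 7, 4, 5, 2, 6, 8, 9, 3]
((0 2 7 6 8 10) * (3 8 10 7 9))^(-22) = ((0 2 9 3 8 7 6 10))^(-22) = (0 9 8 6)(2 3 7 10)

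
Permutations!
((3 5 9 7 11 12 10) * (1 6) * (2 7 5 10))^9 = (1 6)(2 7 11 12)(3 10)(5 9)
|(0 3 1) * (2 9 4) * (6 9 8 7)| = 6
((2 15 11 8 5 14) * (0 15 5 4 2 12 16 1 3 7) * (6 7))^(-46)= (0 1 5 11 6 12 4)(2 15 3 14 8 7 16)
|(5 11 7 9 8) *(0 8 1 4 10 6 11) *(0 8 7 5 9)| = |(0 7)(1 4 10 6 11 5 8 9)| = 8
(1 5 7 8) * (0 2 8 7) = (0 2 8 1 5) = [2, 5, 8, 3, 4, 0, 6, 7, 1]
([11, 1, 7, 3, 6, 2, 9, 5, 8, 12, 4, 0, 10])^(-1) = (0 11)(2 5 7)(4 10 12 9 6)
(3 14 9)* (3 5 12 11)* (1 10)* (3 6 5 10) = [0, 3, 2, 14, 4, 12, 5, 7, 8, 10, 1, 6, 11, 13, 9] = (1 3 14 9 10)(5 12 11 6)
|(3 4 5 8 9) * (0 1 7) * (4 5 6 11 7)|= |(0 1 4 6 11 7)(3 5 8 9)|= 12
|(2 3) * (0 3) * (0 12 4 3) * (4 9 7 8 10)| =|(2 12 9 7 8 10 4 3)| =8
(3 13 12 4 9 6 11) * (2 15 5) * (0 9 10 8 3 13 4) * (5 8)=(0 9 6 11 13 12)(2 15 8 3 4 10 5)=[9, 1, 15, 4, 10, 2, 11, 7, 3, 6, 5, 13, 0, 12, 14, 8]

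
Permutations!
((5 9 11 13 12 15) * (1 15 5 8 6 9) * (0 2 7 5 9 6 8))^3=((0 2 7 5 1 15)(9 11 13 12))^3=(0 5)(1 2)(7 15)(9 12 13 11)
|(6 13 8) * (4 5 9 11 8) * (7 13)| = |(4 5 9 11 8 6 7 13)| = 8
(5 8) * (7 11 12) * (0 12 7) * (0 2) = (0 12 2)(5 8)(7 11) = [12, 1, 0, 3, 4, 8, 6, 11, 5, 9, 10, 7, 2]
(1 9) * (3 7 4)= (1 9)(3 7 4)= [0, 9, 2, 7, 3, 5, 6, 4, 8, 1]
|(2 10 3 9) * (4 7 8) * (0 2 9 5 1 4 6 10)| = 8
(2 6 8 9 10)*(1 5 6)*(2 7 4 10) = (1 5 6 8 9 2)(4 10 7) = [0, 5, 1, 3, 10, 6, 8, 4, 9, 2, 7]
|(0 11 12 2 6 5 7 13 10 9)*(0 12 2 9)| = |(0 11 2 6 5 7 13 10)(9 12)| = 8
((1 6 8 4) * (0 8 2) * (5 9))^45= (0 1)(2 4)(5 9)(6 8)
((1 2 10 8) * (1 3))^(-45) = (10)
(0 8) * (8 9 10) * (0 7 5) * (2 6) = (0 9 10 8 7 5)(2 6) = [9, 1, 6, 3, 4, 0, 2, 5, 7, 10, 8]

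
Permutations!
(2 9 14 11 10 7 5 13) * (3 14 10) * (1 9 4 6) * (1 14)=(1 9 10 7 5 13 2 4 6 14 11 3)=[0, 9, 4, 1, 6, 13, 14, 5, 8, 10, 7, 3, 12, 2, 11]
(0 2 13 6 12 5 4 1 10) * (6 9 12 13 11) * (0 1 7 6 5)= [2, 10, 11, 3, 7, 4, 13, 6, 8, 12, 1, 5, 0, 9]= (0 2 11 5 4 7 6 13 9 12)(1 10)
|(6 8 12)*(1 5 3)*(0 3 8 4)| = 8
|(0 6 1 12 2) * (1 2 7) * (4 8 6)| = |(0 4 8 6 2)(1 12 7)| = 15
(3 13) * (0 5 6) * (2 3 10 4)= (0 5 6)(2 3 13 10 4)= [5, 1, 3, 13, 2, 6, 0, 7, 8, 9, 4, 11, 12, 10]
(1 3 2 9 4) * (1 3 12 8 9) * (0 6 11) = (0 6 11)(1 12 8 9 4 3 2) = [6, 12, 1, 2, 3, 5, 11, 7, 9, 4, 10, 0, 8]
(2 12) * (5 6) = (2 12)(5 6) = [0, 1, 12, 3, 4, 6, 5, 7, 8, 9, 10, 11, 2]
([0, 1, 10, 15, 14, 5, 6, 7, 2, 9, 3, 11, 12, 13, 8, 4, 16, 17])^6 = [0, 1, 8, 10, 15, 5, 6, 7, 14, 9, 2, 11, 12, 13, 4, 3, 16, 17]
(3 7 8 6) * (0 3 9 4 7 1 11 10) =(0 3 1 11 10)(4 7 8 6 9) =[3, 11, 2, 1, 7, 5, 9, 8, 6, 4, 0, 10]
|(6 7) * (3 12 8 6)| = 5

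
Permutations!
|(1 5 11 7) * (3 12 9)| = |(1 5 11 7)(3 12 9)| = 12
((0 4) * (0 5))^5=(0 5 4)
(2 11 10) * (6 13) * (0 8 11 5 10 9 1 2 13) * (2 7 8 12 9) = (0 12 9 1 7 8 11 2 5 10 13 6) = [12, 7, 5, 3, 4, 10, 0, 8, 11, 1, 13, 2, 9, 6]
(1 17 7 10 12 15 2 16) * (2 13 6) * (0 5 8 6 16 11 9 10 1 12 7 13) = (0 5 8 6 2 11 9 10 7 1 17 13 16 12 15) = [5, 17, 11, 3, 4, 8, 2, 1, 6, 10, 7, 9, 15, 16, 14, 0, 12, 13]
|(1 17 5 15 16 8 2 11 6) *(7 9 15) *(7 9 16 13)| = 12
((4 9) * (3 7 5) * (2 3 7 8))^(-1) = ((2 3 8)(4 9)(5 7))^(-1) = (2 8 3)(4 9)(5 7)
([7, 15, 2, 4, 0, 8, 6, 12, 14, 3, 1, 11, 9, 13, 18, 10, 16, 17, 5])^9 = [9, 1, 2, 7, 12, 8, 6, 3, 14, 0, 10, 11, 4, 13, 18, 15, 16, 17, 5]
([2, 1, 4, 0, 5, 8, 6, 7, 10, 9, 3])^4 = (0 8 2 10 4 3 5)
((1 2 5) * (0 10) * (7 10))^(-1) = ((0 7 10)(1 2 5))^(-1) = (0 10 7)(1 5 2)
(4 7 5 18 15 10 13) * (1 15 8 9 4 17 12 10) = (1 15)(4 7 5 18 8 9)(10 13 17 12) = [0, 15, 2, 3, 7, 18, 6, 5, 9, 4, 13, 11, 10, 17, 14, 1, 16, 12, 8]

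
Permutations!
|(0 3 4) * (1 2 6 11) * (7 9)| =|(0 3 4)(1 2 6 11)(7 9)| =12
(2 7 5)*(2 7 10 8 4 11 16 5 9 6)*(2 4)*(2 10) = (4 11 16 5 7 9 6)(8 10) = [0, 1, 2, 3, 11, 7, 4, 9, 10, 6, 8, 16, 12, 13, 14, 15, 5]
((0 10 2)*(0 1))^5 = (0 10 2 1)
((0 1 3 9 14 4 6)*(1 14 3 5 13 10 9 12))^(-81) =((0 14 4 6)(1 5 13 10 9 3 12))^(-81) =(0 6 4 14)(1 10 12 13 3 5 9)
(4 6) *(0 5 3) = [5, 1, 2, 0, 6, 3, 4] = (0 5 3)(4 6)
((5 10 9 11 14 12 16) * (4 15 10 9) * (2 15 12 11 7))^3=(2 4 5)(7 10 16)(9 15 12)(11 14)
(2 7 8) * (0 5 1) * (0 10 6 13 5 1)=(0 1 10 6 13 5)(2 7 8)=[1, 10, 7, 3, 4, 0, 13, 8, 2, 9, 6, 11, 12, 5]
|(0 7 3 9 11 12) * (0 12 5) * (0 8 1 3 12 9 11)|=20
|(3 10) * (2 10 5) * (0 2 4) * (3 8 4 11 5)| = |(0 2 10 8 4)(5 11)| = 10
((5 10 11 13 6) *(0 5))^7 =(0 5 10 11 13 6)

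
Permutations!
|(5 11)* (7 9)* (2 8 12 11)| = 10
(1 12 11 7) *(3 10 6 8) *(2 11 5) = (1 12 5 2 11 7)(3 10 6 8) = [0, 12, 11, 10, 4, 2, 8, 1, 3, 9, 6, 7, 5]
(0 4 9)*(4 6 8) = (0 6 8 4 9) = [6, 1, 2, 3, 9, 5, 8, 7, 4, 0]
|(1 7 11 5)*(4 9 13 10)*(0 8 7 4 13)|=8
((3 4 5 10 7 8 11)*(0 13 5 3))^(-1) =((0 13 5 10 7 8 11)(3 4))^(-1) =(0 11 8 7 10 5 13)(3 4)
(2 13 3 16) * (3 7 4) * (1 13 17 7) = (1 13)(2 17 7 4 3 16) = [0, 13, 17, 16, 3, 5, 6, 4, 8, 9, 10, 11, 12, 1, 14, 15, 2, 7]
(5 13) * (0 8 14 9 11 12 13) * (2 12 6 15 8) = (0 2 12 13 5)(6 15 8 14 9 11) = [2, 1, 12, 3, 4, 0, 15, 7, 14, 11, 10, 6, 13, 5, 9, 8]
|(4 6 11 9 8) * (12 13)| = |(4 6 11 9 8)(12 13)| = 10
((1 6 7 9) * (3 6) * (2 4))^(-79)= (1 3 6 7 9)(2 4)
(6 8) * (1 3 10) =[0, 3, 2, 10, 4, 5, 8, 7, 6, 9, 1] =(1 3 10)(6 8)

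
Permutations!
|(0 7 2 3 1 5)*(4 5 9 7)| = 15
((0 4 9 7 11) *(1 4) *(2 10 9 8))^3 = (0 8 9)(1 2 7)(4 10 11)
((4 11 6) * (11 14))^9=(4 14 11 6)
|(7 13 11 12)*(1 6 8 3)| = |(1 6 8 3)(7 13 11 12)| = 4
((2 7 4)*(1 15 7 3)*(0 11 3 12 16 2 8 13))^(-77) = ((0 11 3 1 15 7 4 8 13)(2 12 16))^(-77) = (0 15 13 1 8 3 4 11 7)(2 12 16)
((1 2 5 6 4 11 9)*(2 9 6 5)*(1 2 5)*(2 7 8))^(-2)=(1 2 7)(4 11 6)(5 8 9)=((1 9 7 8 2 5)(4 11 6))^(-2)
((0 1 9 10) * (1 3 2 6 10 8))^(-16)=((0 3 2 6 10)(1 9 8))^(-16)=(0 10 6 2 3)(1 8 9)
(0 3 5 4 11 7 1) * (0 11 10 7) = [3, 11, 2, 5, 10, 4, 6, 1, 8, 9, 7, 0] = (0 3 5 4 10 7 1 11)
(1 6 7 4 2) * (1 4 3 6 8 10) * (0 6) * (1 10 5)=[6, 8, 4, 0, 2, 1, 7, 3, 5, 9, 10]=(10)(0 6 7 3)(1 8 5)(2 4)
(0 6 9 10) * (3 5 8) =(0 6 9 10)(3 5 8) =[6, 1, 2, 5, 4, 8, 9, 7, 3, 10, 0]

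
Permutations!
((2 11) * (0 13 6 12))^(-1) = ((0 13 6 12)(2 11))^(-1) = (0 12 6 13)(2 11)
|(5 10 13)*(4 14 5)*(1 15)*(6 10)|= |(1 15)(4 14 5 6 10 13)|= 6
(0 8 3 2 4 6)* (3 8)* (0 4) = (8)(0 3 2)(4 6) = [3, 1, 0, 2, 6, 5, 4, 7, 8]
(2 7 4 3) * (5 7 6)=[0, 1, 6, 2, 3, 7, 5, 4]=(2 6 5 7 4 3)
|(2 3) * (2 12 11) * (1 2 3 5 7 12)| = |(1 2 5 7 12 11 3)| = 7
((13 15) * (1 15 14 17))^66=((1 15 13 14 17))^66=(1 15 13 14 17)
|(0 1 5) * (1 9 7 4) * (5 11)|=|(0 9 7 4 1 11 5)|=7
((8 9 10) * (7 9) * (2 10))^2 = (2 8 9 10 7)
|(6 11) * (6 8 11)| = |(8 11)| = 2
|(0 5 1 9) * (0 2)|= 5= |(0 5 1 9 2)|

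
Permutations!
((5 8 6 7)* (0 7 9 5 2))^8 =(9)(0 2 7)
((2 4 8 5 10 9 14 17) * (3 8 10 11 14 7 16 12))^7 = (2 3 4 8 10 5 9 11 7 14 16 17 12)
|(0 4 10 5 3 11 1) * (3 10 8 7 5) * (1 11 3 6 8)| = 15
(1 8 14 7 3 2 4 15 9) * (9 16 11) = [0, 8, 4, 2, 15, 5, 6, 3, 14, 1, 10, 9, 12, 13, 7, 16, 11] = (1 8 14 7 3 2 4 15 16 11 9)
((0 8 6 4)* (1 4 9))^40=(0 1 6)(4 9 8)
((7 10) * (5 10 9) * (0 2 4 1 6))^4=(10)(0 6 1 4 2)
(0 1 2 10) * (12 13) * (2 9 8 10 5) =(0 1 9 8 10)(2 5)(12 13) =[1, 9, 5, 3, 4, 2, 6, 7, 10, 8, 0, 11, 13, 12]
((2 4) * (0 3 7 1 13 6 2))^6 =((0 3 7 1 13 6 2 4))^6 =(0 2 13 7)(1 3 4 6)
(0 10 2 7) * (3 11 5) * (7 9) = [10, 1, 9, 11, 4, 3, 6, 0, 8, 7, 2, 5] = (0 10 2 9 7)(3 11 5)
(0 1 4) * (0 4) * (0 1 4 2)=(0 4 2)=[4, 1, 0, 3, 2]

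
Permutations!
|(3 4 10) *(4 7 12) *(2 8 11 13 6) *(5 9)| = 10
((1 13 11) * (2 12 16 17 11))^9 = ((1 13 2 12 16 17 11))^9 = (1 2 16 11 13 12 17)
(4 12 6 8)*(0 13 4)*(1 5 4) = (0 13 1 5 4 12 6 8) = [13, 5, 2, 3, 12, 4, 8, 7, 0, 9, 10, 11, 6, 1]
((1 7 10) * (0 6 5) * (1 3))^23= ((0 6 5)(1 7 10 3))^23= (0 5 6)(1 3 10 7)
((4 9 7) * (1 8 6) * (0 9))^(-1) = ((0 9 7 4)(1 8 6))^(-1) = (0 4 7 9)(1 6 8)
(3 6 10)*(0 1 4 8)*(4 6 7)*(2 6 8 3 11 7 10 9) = [1, 8, 6, 10, 3, 5, 9, 4, 0, 2, 11, 7] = (0 1 8)(2 6 9)(3 10 11 7 4)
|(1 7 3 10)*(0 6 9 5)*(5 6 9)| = |(0 9 6 5)(1 7 3 10)| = 4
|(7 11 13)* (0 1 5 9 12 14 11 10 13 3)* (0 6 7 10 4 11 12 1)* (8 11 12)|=|(1 5 9)(3 6 7 4 12 14 8 11)(10 13)|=24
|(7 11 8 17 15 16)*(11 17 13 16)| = 7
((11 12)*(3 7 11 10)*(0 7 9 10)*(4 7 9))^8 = (12)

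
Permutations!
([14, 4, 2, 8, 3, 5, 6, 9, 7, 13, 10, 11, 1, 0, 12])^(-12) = (0 9 8 4 12)(1 14 13 7 3)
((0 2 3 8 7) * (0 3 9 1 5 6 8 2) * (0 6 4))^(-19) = ((0 6 8 7 3 2 9 1 5 4))^(-19) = (0 6 8 7 3 2 9 1 5 4)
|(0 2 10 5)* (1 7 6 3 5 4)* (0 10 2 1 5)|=|(0 1 7 6 3)(4 5 10)|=15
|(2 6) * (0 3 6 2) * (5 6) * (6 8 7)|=6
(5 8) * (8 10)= (5 10 8)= [0, 1, 2, 3, 4, 10, 6, 7, 5, 9, 8]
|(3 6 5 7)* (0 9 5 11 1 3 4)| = 20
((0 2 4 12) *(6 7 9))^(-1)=((0 2 4 12)(6 7 9))^(-1)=(0 12 4 2)(6 9 7)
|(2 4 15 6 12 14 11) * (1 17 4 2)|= |(1 17 4 15 6 12 14 11)|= 8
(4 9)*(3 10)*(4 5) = (3 10)(4 9 5) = [0, 1, 2, 10, 9, 4, 6, 7, 8, 5, 3]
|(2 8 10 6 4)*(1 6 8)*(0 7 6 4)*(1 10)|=15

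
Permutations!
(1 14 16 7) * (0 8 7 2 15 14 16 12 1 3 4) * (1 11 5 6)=(0 8 7 3 4)(1 16 2 15 14 12 11 5 6)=[8, 16, 15, 4, 0, 6, 1, 3, 7, 9, 10, 5, 11, 13, 12, 14, 2]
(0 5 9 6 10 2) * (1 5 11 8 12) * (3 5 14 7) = [11, 14, 0, 5, 4, 9, 10, 3, 12, 6, 2, 8, 1, 13, 7] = (0 11 8 12 1 14 7 3 5 9 6 10 2)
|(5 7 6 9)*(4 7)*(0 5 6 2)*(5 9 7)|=|(0 9 6 7 2)(4 5)|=10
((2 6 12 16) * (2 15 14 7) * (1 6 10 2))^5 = ((1 6 12 16 15 14 7)(2 10))^5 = (1 14 16 6 7 15 12)(2 10)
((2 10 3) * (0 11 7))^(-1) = (0 7 11)(2 3 10)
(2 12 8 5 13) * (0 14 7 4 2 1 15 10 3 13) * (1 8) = (0 14 7 4 2 12 1 15 10 3 13 8 5) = [14, 15, 12, 13, 2, 0, 6, 4, 5, 9, 3, 11, 1, 8, 7, 10]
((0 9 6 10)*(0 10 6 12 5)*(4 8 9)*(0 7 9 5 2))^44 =(0 7)(2 5)(4 9)(8 12)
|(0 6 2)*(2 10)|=4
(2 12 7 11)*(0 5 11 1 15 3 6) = (0 5 11 2 12 7 1 15 3 6) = [5, 15, 12, 6, 4, 11, 0, 1, 8, 9, 10, 2, 7, 13, 14, 3]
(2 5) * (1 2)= (1 2 5)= [0, 2, 5, 3, 4, 1]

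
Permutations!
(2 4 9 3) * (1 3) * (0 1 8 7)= (0 1 3 2 4 9 8 7)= [1, 3, 4, 2, 9, 5, 6, 0, 7, 8]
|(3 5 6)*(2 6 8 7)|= 6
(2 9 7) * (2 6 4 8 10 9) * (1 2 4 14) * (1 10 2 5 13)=(1 5 13)(2 4 8)(6 14 10 9 7)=[0, 5, 4, 3, 8, 13, 14, 6, 2, 7, 9, 11, 12, 1, 10]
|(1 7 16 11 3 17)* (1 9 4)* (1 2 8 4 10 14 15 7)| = |(2 8 4)(3 17 9 10 14 15 7 16 11)| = 9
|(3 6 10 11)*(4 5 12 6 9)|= 8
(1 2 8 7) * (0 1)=(0 1 2 8 7)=[1, 2, 8, 3, 4, 5, 6, 0, 7]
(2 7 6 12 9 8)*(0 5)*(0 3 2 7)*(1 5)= (0 1 5 3 2)(6 12 9 8 7)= [1, 5, 0, 2, 4, 3, 12, 6, 7, 8, 10, 11, 9]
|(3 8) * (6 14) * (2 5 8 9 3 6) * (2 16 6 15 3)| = 6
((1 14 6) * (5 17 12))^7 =((1 14 6)(5 17 12))^7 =(1 14 6)(5 17 12)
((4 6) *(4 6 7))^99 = (4 7)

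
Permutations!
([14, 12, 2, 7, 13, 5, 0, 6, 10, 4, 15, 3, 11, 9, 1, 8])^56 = [0, 1, 2, 3, 9, 5, 6, 7, 15, 13, 8, 11, 12, 4, 14, 10]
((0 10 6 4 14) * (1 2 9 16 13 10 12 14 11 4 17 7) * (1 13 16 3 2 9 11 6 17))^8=(17)(0 14 12)(1 9 3 2 11 4 6)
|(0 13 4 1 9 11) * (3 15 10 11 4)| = 6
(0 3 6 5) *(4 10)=(0 3 6 5)(4 10)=[3, 1, 2, 6, 10, 0, 5, 7, 8, 9, 4]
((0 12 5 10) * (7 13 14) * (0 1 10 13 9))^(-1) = (0 9 7 14 13 5 12)(1 10)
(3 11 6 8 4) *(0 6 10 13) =(0 6 8 4 3 11 10 13) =[6, 1, 2, 11, 3, 5, 8, 7, 4, 9, 13, 10, 12, 0]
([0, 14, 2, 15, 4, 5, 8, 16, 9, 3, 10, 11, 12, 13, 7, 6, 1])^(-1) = [0, 16, 2, 9, 4, 5, 15, 14, 6, 8, 10, 11, 12, 13, 1, 3, 7]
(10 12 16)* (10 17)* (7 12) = (7 12 16 17 10) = [0, 1, 2, 3, 4, 5, 6, 12, 8, 9, 7, 11, 16, 13, 14, 15, 17, 10]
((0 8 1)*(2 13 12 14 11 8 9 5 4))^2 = ((0 9 5 4 2 13 12 14 11 8 1))^2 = (0 5 2 12 11 1 9 4 13 14 8)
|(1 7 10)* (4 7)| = 4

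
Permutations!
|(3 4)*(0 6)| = |(0 6)(3 4)| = 2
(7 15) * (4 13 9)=[0, 1, 2, 3, 13, 5, 6, 15, 8, 4, 10, 11, 12, 9, 14, 7]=(4 13 9)(7 15)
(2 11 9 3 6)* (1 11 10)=(1 11 9 3 6 2 10)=[0, 11, 10, 6, 4, 5, 2, 7, 8, 3, 1, 9]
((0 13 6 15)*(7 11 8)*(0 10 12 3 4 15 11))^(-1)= ((0 13 6 11 8 7)(3 4 15 10 12))^(-1)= (0 7 8 11 6 13)(3 12 10 15 4)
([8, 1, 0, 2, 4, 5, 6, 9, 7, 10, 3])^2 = (0 7 10 2 8 9 3)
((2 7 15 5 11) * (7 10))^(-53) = ((2 10 7 15 5 11))^(-53) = (2 10 7 15 5 11)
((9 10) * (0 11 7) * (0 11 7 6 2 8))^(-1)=(0 8 2 6 11 7)(9 10)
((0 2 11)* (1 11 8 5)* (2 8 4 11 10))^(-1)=((0 8 5 1 10 2 4 11))^(-1)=(0 11 4 2 10 1 5 8)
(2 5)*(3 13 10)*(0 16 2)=(0 16 2 5)(3 13 10)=[16, 1, 5, 13, 4, 0, 6, 7, 8, 9, 3, 11, 12, 10, 14, 15, 2]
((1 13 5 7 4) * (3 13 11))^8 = (1 11 3 13 5 7 4)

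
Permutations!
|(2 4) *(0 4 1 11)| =|(0 4 2 1 11)| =5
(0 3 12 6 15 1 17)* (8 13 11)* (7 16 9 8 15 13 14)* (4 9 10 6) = [3, 17, 2, 12, 9, 5, 13, 16, 14, 8, 6, 15, 4, 11, 7, 1, 10, 0] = (0 3 12 4 9 8 14 7 16 10 6 13 11 15 1 17)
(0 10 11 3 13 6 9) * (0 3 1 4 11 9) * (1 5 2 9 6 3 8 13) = (0 10 6)(1 4 11 5 2 9 8 13 3) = [10, 4, 9, 1, 11, 2, 0, 7, 13, 8, 6, 5, 12, 3]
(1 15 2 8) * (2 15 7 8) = [0, 7, 2, 3, 4, 5, 6, 8, 1, 9, 10, 11, 12, 13, 14, 15] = (15)(1 7 8)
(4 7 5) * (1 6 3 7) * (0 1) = (0 1 6 3 7 5 4) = [1, 6, 2, 7, 0, 4, 3, 5]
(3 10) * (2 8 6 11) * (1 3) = [0, 3, 8, 10, 4, 5, 11, 7, 6, 9, 1, 2] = (1 3 10)(2 8 6 11)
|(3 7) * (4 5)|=2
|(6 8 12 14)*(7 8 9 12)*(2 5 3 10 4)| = |(2 5 3 10 4)(6 9 12 14)(7 8)| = 20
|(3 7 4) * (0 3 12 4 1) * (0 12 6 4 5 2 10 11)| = 18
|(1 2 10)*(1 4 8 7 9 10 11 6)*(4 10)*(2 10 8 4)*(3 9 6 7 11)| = 6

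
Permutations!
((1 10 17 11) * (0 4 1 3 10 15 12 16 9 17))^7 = (0 17 15 10 9 1 3 16 4 11 12)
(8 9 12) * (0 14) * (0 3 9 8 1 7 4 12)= (0 14 3 9)(1 7 4 12)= [14, 7, 2, 9, 12, 5, 6, 4, 8, 0, 10, 11, 1, 13, 3]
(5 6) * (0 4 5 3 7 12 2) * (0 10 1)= [4, 0, 10, 7, 5, 6, 3, 12, 8, 9, 1, 11, 2]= (0 4 5 6 3 7 12 2 10 1)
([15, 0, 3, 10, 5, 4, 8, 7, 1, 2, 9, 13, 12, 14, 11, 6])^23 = [8, 6, 9, 2, 5, 4, 0, 7, 15, 10, 3, 14, 12, 11, 13, 1]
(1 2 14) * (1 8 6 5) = (1 2 14 8 6 5) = [0, 2, 14, 3, 4, 1, 5, 7, 6, 9, 10, 11, 12, 13, 8]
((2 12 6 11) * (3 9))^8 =((2 12 6 11)(3 9))^8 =(12)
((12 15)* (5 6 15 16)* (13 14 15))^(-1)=(5 16 12 15 14 13 6)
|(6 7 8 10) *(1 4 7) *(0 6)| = |(0 6 1 4 7 8 10)| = 7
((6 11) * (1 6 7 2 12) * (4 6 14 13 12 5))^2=(1 13)(2 4 11)(5 6 7)(12 14)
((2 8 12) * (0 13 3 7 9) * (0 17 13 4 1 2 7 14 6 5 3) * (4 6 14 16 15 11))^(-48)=((0 6 5 3 16 15 11 4 1 2 8 12 7 9 17 13))^(-48)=(17)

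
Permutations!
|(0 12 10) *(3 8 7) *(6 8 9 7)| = |(0 12 10)(3 9 7)(6 8)| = 6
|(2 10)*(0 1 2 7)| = 5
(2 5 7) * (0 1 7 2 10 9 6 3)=(0 1 7 10 9 6 3)(2 5)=[1, 7, 5, 0, 4, 2, 3, 10, 8, 6, 9]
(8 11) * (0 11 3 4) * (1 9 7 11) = [1, 9, 2, 4, 0, 5, 6, 11, 3, 7, 10, 8] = (0 1 9 7 11 8 3 4)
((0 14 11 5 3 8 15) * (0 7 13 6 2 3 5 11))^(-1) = ((0 14)(2 3 8 15 7 13 6))^(-1) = (0 14)(2 6 13 7 15 8 3)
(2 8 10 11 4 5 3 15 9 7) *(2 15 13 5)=(2 8 10 11 4)(3 13 5)(7 15 9)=[0, 1, 8, 13, 2, 3, 6, 15, 10, 7, 11, 4, 12, 5, 14, 9]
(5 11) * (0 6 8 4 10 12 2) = [6, 1, 0, 3, 10, 11, 8, 7, 4, 9, 12, 5, 2] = (0 6 8 4 10 12 2)(5 11)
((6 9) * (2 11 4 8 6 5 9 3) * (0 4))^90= ((0 4 8 6 3 2 11)(5 9))^90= (0 11 2 3 6 8 4)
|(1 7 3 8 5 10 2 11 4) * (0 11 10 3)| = |(0 11 4 1 7)(2 10)(3 8 5)| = 30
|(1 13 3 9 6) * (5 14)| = 10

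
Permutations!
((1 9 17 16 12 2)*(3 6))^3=((1 9 17 16 12 2)(3 6))^3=(1 16)(2 17)(3 6)(9 12)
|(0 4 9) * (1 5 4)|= 5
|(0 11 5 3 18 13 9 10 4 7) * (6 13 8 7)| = |(0 11 5 3 18 8 7)(4 6 13 9 10)| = 35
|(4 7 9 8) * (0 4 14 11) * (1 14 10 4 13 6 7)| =11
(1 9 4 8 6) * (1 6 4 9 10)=(1 10)(4 8)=[0, 10, 2, 3, 8, 5, 6, 7, 4, 9, 1]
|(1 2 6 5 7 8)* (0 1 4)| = 8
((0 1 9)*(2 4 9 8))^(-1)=(0 9 4 2 8 1)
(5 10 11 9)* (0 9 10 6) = (0 9 5 6)(10 11) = [9, 1, 2, 3, 4, 6, 0, 7, 8, 5, 11, 10]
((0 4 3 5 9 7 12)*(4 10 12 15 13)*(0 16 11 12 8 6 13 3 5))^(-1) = (0 3 15 7 9 5 4 13 6 8 10)(11 16 12)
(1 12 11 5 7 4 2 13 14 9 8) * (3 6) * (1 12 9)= (1 9 8 12 11 5 7 4 2 13 14)(3 6)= [0, 9, 13, 6, 2, 7, 3, 4, 12, 8, 10, 5, 11, 14, 1]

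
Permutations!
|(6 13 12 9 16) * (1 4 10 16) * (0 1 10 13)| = |(0 1 4 13 12 9 10 16 6)| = 9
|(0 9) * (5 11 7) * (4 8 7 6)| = 6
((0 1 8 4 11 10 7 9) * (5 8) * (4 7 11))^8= ((0 1 5 8 7 9)(10 11))^8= (11)(0 5 7)(1 8 9)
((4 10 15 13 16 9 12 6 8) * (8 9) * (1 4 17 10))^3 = (1 4)(8 15)(10 16)(13 17)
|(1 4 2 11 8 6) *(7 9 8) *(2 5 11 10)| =8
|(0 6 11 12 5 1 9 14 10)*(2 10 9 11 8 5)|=18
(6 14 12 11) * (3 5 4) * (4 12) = (3 5 12 11 6 14 4) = [0, 1, 2, 5, 3, 12, 14, 7, 8, 9, 10, 6, 11, 13, 4]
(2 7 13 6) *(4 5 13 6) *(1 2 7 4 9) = [0, 2, 4, 3, 5, 13, 7, 6, 8, 1, 10, 11, 12, 9] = (1 2 4 5 13 9)(6 7)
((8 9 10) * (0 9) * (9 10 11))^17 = (0 8 10)(9 11)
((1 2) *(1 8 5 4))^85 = (8)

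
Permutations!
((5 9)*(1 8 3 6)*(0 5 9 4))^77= ((9)(0 5 4)(1 8 3 6))^77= (9)(0 4 5)(1 8 3 6)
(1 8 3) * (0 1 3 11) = [1, 8, 2, 3, 4, 5, 6, 7, 11, 9, 10, 0] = (0 1 8 11)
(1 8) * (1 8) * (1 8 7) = (1 8 7) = [0, 8, 2, 3, 4, 5, 6, 1, 7]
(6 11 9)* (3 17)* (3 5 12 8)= [0, 1, 2, 17, 4, 12, 11, 7, 3, 6, 10, 9, 8, 13, 14, 15, 16, 5]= (3 17 5 12 8)(6 11 9)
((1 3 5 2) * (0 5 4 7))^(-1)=((0 5 2 1 3 4 7))^(-1)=(0 7 4 3 1 2 5)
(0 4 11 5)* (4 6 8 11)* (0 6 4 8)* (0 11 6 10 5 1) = (0 4 8 6 11 1)(5 10) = [4, 0, 2, 3, 8, 10, 11, 7, 6, 9, 5, 1]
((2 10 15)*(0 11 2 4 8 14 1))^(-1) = ((0 11 2 10 15 4 8 14 1))^(-1) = (0 1 14 8 4 15 10 2 11)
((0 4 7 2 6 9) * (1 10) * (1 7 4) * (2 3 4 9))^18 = ((0 1 10 7 3 4 9)(2 6))^18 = (0 3 1 4 10 9 7)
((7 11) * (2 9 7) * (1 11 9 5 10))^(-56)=(1 10 5 2 11)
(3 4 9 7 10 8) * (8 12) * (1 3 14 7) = (1 3 4 9)(7 10 12 8 14) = [0, 3, 2, 4, 9, 5, 6, 10, 14, 1, 12, 11, 8, 13, 7]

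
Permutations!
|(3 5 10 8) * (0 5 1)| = 6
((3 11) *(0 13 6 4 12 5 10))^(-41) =((0 13 6 4 12 5 10)(3 11))^(-41) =(0 13 6 4 12 5 10)(3 11)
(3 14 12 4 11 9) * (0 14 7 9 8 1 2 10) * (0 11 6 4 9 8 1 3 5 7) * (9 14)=(0 9 5 7 8 3)(1 2 10 11)(4 6)(12 14)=[9, 2, 10, 0, 6, 7, 4, 8, 3, 5, 11, 1, 14, 13, 12]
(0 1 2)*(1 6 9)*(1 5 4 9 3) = (0 6 3 1 2)(4 9 5) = [6, 2, 0, 1, 9, 4, 3, 7, 8, 5]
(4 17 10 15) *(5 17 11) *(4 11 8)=(4 8)(5 17 10 15 11)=[0, 1, 2, 3, 8, 17, 6, 7, 4, 9, 15, 5, 12, 13, 14, 11, 16, 10]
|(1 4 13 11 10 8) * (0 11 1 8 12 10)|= 6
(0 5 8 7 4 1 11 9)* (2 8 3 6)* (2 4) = (0 5 3 6 4 1 11 9)(2 8 7) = [5, 11, 8, 6, 1, 3, 4, 2, 7, 0, 10, 9]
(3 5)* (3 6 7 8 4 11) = (3 5 6 7 8 4 11) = [0, 1, 2, 5, 11, 6, 7, 8, 4, 9, 10, 3]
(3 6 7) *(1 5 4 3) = [0, 5, 2, 6, 3, 4, 7, 1] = (1 5 4 3 6 7)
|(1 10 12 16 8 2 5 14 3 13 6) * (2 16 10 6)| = 10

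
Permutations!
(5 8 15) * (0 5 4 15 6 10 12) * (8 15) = (0 5 15 4 8 6 10 12) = [5, 1, 2, 3, 8, 15, 10, 7, 6, 9, 12, 11, 0, 13, 14, 4]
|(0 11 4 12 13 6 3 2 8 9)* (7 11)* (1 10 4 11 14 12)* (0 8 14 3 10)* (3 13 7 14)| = |(0 14 12 7 13 6 10 4 1)(2 3)(8 9)| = 18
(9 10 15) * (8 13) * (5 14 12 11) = (5 14 12 11)(8 13)(9 10 15) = [0, 1, 2, 3, 4, 14, 6, 7, 13, 10, 15, 5, 11, 8, 12, 9]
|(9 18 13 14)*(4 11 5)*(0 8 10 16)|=12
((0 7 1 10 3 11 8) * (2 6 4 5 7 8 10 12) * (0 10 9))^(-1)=(0 9 11 3 10 8)(1 7 5 4 6 2 12)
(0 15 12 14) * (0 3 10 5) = [15, 1, 2, 10, 4, 0, 6, 7, 8, 9, 5, 11, 14, 13, 3, 12] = (0 15 12 14 3 10 5)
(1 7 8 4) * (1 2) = (1 7 8 4 2) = [0, 7, 1, 3, 2, 5, 6, 8, 4]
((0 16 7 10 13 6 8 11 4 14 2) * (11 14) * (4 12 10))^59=((0 16 7 4 11 12 10 13 6 8 14 2))^59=(0 2 14 8 6 13 10 12 11 4 7 16)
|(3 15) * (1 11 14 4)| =4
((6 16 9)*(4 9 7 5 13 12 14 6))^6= ((4 9)(5 13 12 14 6 16 7))^6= (5 7 16 6 14 12 13)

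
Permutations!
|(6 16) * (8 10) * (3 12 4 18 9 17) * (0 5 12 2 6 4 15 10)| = 24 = |(0 5 12 15 10 8)(2 6 16 4 18 9 17 3)|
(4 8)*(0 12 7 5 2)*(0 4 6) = (0 12 7 5 2 4 8 6) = [12, 1, 4, 3, 8, 2, 0, 5, 6, 9, 10, 11, 7]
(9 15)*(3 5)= [0, 1, 2, 5, 4, 3, 6, 7, 8, 15, 10, 11, 12, 13, 14, 9]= (3 5)(9 15)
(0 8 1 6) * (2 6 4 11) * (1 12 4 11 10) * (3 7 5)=(0 8 12 4 10 1 11 2 6)(3 7 5)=[8, 11, 6, 7, 10, 3, 0, 5, 12, 9, 1, 2, 4]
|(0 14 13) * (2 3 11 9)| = 12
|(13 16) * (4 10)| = 2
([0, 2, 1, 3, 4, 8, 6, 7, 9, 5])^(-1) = [0, 2, 1, 3, 4, 9, 6, 7, 5, 8]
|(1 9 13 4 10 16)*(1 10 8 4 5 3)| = 10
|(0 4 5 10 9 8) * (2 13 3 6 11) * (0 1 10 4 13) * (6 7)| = |(0 13 3 7 6 11 2)(1 10 9 8)(4 5)| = 28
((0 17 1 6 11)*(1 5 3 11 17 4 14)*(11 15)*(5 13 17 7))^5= (0 7)(1 15)(3 14)(4 5)(6 11)(13 17)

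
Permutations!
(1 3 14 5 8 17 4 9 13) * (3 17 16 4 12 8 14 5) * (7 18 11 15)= (1 17 12 8 16 4 9 13)(3 5 14)(7 18 11 15)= [0, 17, 2, 5, 9, 14, 6, 18, 16, 13, 10, 15, 8, 1, 3, 7, 4, 12, 11]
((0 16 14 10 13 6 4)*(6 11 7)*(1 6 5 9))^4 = (0 13 9)(1 16 11)(4 10 5)(6 14 7)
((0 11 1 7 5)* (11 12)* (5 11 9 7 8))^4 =((0 12 9 7 11 1 8 5))^4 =(0 11)(1 12)(5 7)(8 9)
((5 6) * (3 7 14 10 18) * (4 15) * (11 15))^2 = ((3 7 14 10 18)(4 11 15)(5 6))^2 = (3 14 18 7 10)(4 15 11)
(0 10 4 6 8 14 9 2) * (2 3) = (0 10 4 6 8 14 9 3 2) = [10, 1, 0, 2, 6, 5, 8, 7, 14, 3, 4, 11, 12, 13, 9]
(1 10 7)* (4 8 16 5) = [0, 10, 2, 3, 8, 4, 6, 1, 16, 9, 7, 11, 12, 13, 14, 15, 5] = (1 10 7)(4 8 16 5)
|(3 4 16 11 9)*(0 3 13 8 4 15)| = 6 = |(0 3 15)(4 16 11 9 13 8)|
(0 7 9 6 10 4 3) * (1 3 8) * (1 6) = (0 7 9 1 3)(4 8 6 10) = [7, 3, 2, 0, 8, 5, 10, 9, 6, 1, 4]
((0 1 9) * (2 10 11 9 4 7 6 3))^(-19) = ((0 1 4 7 6 3 2 10 11 9))^(-19) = (0 1 4 7 6 3 2 10 11 9)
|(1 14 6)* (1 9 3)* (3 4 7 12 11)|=|(1 14 6 9 4 7 12 11 3)|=9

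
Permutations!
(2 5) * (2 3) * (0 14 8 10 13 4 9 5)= (0 14 8 10 13 4 9 5 3 2)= [14, 1, 0, 2, 9, 3, 6, 7, 10, 5, 13, 11, 12, 4, 8]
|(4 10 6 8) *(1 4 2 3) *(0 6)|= 8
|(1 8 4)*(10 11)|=6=|(1 8 4)(10 11)|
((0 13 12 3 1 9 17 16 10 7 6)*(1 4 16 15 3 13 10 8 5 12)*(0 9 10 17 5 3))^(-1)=((0 17 15)(1 10 7 6 9 5 12 13)(3 4 16 8))^(-1)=(0 15 17)(1 13 12 5 9 6 7 10)(3 8 16 4)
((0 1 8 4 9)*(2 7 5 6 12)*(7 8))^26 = ((0 1 7 5 6 12 2 8 4 9))^26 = (0 2 7 4 6)(1 8 5 9 12)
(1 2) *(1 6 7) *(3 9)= (1 2 6 7)(3 9)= [0, 2, 6, 9, 4, 5, 7, 1, 8, 3]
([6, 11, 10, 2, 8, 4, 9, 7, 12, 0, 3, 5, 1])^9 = (1 4)(5 12)(8 11)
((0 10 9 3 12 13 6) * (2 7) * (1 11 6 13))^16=((13)(0 10 9 3 12 1 11 6)(2 7))^16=(13)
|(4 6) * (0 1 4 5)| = 5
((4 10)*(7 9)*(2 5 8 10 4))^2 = (2 8)(5 10)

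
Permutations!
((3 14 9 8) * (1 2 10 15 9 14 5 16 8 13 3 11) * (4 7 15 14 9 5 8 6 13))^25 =((1 2 10 14 9 4 7 15 5 16 6 13 3 8 11))^25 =(1 6 4)(2 13 7)(3 15 10)(5 14 8)(9 11 16)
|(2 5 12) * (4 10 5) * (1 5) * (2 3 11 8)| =|(1 5 12 3 11 8 2 4 10)| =9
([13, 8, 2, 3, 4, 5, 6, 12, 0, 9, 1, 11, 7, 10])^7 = [10, 0, 2, 3, 4, 5, 6, 12, 13, 9, 8, 11, 7, 1]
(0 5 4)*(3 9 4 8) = (0 5 8 3 9 4) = [5, 1, 2, 9, 0, 8, 6, 7, 3, 4]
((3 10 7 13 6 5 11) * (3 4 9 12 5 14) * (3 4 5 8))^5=(3 14)(4 10)(5 11)(6 8)(7 9)(12 13)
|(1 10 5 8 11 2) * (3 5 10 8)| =4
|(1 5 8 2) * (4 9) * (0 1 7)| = |(0 1 5 8 2 7)(4 9)| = 6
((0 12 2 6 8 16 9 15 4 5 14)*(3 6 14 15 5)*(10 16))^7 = ((0 12 2 14)(3 6 8 10 16 9 5 15 4))^7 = (0 14 2 12)(3 15 9 10 6 4 5 16 8)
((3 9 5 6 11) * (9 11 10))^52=((3 11)(5 6 10 9))^52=(11)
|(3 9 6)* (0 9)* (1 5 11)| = 12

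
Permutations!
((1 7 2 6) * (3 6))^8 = (1 3 7 6 2)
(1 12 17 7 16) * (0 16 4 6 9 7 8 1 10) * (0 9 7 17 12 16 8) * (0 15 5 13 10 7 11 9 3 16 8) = (1 8)(3 16 7 4 6 11 9 17 15 5 13 10) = [0, 8, 2, 16, 6, 13, 11, 4, 1, 17, 3, 9, 12, 10, 14, 5, 7, 15]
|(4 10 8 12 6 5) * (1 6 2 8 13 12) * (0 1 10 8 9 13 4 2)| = 24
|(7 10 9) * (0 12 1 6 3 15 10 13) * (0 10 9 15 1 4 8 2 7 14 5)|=12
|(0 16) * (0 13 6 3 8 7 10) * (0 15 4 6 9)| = |(0 16 13 9)(3 8 7 10 15 4 6)| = 28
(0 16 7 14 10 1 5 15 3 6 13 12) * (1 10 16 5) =(0 5 15 3 6 13 12)(7 14 16) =[5, 1, 2, 6, 4, 15, 13, 14, 8, 9, 10, 11, 0, 12, 16, 3, 7]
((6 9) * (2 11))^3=((2 11)(6 9))^3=(2 11)(6 9)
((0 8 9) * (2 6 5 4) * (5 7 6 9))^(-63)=((0 8 5 4 2 9)(6 7))^(-63)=(0 4)(2 8)(5 9)(6 7)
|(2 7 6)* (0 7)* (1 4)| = 4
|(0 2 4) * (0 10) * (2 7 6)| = |(0 7 6 2 4 10)| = 6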